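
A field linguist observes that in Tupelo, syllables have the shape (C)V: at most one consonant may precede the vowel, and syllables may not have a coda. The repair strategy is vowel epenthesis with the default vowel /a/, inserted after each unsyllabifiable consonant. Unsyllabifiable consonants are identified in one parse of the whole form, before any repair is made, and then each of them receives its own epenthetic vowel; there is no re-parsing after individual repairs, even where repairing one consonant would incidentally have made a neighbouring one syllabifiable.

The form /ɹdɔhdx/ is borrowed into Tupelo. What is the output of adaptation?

The consonants /ɹ/, /h/, /d/, /x/ cannot be parsed into a legal (C)V syllable (no codas are permitted; onsets are limited to one consonant).
Epenthesis after each stranded consonant: /ɹ/ → /ɹa/, /h/ → /ha/, /d/ → /da/, /x/ → /xa/.

ɹadɔhadaxa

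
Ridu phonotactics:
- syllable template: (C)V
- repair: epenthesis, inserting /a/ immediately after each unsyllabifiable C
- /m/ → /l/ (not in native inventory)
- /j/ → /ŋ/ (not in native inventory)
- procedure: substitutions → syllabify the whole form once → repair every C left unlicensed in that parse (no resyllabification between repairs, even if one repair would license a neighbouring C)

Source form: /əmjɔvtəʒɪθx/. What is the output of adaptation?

Substitution: /m/ → /l/, /j/ → /ŋ/, giving /əlŋɔvtəʒɪθx/.
Under (C)V, the unsyllabifiable consonants are /l/, /v/, /θ/, /x/ (no codas are permitted; onsets are limited to one consonant).
Each unlicensed consonant becomes the onset of a new syllable: /l/ → /la/, /v/ → /va/, /θ/ → /θa/, /x/ → /xa/.

əlaŋɔvatəʒɪθaxa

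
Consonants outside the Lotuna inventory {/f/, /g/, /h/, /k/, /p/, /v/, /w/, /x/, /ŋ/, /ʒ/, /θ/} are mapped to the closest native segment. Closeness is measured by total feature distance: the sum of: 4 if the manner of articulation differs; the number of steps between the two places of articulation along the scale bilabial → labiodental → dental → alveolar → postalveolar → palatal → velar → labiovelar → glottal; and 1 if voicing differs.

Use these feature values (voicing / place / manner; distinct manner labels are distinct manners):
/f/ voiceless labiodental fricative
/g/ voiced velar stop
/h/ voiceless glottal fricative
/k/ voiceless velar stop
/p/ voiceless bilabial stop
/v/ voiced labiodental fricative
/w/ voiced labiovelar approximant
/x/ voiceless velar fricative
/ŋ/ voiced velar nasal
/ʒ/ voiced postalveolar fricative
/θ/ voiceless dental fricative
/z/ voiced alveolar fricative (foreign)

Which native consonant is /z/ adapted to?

/ʒ/ is closest: same manner (fricative), place distance 1 (alveolar→postalveolar), same voicing; total 1. Next closest is /v/ at distance 2.

ʒ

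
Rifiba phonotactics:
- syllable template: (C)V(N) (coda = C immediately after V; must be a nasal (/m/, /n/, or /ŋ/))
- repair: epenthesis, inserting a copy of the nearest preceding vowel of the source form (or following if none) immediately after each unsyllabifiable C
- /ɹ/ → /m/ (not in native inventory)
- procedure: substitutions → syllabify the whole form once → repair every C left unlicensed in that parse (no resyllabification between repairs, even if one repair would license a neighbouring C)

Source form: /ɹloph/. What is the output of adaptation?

Substitution: /ɹ/ → /m/, giving /mloph/.
Syllabifying with onset maximization leaves /m/, /p/, /h/ stranded (only a nasal (/m/, /n/, or /ŋ/) is licensed in coda position; onsets are limited to one consonant).
Each unlicensed consonant becomes the onset of a new syllable: /m/ → /mo/, /p/ → /po/, /h/ → /ho/.

molopoho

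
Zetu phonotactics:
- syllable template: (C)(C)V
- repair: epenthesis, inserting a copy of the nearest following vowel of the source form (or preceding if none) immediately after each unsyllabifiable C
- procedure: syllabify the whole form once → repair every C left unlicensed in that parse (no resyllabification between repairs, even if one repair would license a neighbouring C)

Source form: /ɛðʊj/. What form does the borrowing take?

ɛðʊjʊ

Under (C)(C)V, the unsyllabifiable consonants are /j/ (no codas are permitted; onsets may contain at most 2 consonants).
Epenthesis after each stranded consonant: /j/ → /jʊ/.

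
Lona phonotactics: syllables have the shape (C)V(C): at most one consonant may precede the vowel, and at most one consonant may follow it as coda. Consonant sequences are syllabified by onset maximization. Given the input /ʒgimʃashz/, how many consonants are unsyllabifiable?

Under (C)V(C), the unsyllabifiable consonants are /ʒ/, /h/, /z/ (at most one coda consonant is licensed; onsets are limited to one consonant).

3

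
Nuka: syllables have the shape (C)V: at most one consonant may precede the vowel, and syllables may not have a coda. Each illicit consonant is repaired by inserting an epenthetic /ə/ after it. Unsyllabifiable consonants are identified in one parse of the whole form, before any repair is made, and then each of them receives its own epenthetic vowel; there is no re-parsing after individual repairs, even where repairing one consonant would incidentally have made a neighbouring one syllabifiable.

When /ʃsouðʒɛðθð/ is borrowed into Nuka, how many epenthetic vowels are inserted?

5

The unsyllabifiable consonants are /ʃ/, /ð/, /ð/, /θ/, /ð/; each receives one epenthetic vowel.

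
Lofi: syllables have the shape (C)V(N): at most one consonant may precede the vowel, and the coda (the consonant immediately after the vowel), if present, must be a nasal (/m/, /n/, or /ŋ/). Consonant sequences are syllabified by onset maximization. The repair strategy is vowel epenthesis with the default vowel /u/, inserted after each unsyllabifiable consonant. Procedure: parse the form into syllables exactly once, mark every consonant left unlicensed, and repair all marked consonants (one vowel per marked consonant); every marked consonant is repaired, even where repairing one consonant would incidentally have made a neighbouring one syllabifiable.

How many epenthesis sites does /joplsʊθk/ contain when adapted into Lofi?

4

The unsyllabifiable consonants are /p/, /l/, /θ/, /k/; each receives one epenthetic vowel.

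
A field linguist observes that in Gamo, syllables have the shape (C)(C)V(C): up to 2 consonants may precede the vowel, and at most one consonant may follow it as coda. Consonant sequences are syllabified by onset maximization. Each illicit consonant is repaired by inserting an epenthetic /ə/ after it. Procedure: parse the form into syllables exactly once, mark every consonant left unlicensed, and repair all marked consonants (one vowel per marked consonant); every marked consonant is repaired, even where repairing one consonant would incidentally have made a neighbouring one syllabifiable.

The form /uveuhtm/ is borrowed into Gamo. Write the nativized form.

Under (C)(C)V(C), the unsyllabifiable consonants are /t/, /m/ (at most one coda consonant is licensed; onsets may contain at most 2 consonants).
Epenthesis after each stranded consonant: /t/ → /tə/, /m/ → /mə/.

uveuhtəmə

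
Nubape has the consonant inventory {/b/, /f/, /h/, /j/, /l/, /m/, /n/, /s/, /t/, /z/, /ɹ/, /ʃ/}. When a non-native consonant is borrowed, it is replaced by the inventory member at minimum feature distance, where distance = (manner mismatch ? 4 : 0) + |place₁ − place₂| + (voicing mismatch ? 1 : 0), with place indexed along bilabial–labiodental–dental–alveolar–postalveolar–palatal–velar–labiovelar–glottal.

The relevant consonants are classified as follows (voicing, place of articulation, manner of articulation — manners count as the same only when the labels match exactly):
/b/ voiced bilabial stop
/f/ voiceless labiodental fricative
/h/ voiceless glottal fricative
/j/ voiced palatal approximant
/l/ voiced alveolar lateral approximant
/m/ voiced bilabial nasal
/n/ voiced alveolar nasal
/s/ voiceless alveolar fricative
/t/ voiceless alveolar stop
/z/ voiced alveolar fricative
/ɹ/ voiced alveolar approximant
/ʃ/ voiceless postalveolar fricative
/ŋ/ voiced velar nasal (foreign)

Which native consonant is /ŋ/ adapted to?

/n/ is closest: same manner (nasal), place distance 3 (velar→alveolar), same voicing; total 3. Next closest is /j/ at distance 5.

n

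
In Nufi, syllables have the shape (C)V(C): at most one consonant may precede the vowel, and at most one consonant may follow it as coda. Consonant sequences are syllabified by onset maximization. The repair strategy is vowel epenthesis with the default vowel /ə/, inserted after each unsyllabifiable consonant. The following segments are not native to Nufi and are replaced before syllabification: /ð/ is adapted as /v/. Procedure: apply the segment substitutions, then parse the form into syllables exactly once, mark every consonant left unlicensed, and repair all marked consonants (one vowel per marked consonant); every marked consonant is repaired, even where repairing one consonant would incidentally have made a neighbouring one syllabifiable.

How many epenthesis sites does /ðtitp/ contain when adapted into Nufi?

After substitution the input is /vtitp/.
The unsyllabifiable consonants are /v/, /p/; each receives one epenthetic vowel.

2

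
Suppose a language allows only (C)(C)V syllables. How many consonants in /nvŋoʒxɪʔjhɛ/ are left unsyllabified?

2

The consonants /n/, /ʔ/ cannot be parsed into a legal (C)(C)V syllable (no codas are permitted; onsets may contain at most 2 consonants).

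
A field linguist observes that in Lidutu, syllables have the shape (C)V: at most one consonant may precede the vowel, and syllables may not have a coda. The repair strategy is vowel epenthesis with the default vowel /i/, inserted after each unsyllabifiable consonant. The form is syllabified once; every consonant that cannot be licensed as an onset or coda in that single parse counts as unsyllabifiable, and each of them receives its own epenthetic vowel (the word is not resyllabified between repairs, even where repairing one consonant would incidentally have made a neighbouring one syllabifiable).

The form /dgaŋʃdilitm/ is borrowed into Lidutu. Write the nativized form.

digaŋiʃidilitimi

Under (C)V, the unsyllabifiable consonants are /d/, /ŋ/, /ʃ/, /t/, /m/ (no codas are permitted; onsets are limited to one consonant).
Each unlicensed consonant becomes the onset of a new syllable: /d/ → /di/, /ŋ/ → /ŋi/, /ʃ/ → /ʃi/, /t/ → /ti/, /m/ → /mi/.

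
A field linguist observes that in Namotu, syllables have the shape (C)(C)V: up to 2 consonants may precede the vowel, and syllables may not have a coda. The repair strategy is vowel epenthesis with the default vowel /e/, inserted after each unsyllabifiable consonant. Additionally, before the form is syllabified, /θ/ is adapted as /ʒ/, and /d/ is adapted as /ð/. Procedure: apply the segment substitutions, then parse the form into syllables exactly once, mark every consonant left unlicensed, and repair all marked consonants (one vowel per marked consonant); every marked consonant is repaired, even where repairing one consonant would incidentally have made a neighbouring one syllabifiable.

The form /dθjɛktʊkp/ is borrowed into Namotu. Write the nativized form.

ðeʒjɛktʊkepe

Substitution: /d/ → /ð/, /θ/ → /ʒ/, giving /ðʒjɛktʊkp/.
The consonants /ð/, /k/, /p/ cannot be parsed into a legal (C)(C)V syllable (no codas are permitted; onsets may contain at most 2 consonants).
Epenthesis after each stranded consonant: /ð/ → /ðe/, /k/ → /ke/, /p/ → /pe/.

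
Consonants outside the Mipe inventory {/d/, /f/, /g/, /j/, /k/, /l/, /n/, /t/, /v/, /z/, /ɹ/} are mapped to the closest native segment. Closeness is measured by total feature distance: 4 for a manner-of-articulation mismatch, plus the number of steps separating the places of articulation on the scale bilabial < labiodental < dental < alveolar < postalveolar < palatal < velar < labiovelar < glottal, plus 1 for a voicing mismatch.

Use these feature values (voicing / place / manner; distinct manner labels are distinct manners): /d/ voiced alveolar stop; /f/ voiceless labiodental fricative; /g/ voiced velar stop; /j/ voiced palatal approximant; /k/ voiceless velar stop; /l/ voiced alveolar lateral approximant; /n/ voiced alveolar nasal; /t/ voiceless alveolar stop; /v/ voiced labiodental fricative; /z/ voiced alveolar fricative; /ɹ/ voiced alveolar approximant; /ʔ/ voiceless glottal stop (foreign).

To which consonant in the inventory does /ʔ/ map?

k

/k/ is closest: same manner (stop), place distance 2 (glottal→velar), same voicing; total 2. Next closest is /g/ at distance 3.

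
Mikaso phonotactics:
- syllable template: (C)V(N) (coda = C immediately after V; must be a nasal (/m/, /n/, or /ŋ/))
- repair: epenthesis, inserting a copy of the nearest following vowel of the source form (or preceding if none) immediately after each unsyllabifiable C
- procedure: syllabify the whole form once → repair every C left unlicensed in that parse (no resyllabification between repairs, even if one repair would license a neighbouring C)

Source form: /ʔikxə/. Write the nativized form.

ʔikəxə

Syllabifying with onset maximization leaves /k/ stranded (only a nasal (/m/, /n/, or /ŋ/) is licensed in coda position; onsets are limited to one consonant).
Inserting the epenthetic vowel yields /k/ → /kə/.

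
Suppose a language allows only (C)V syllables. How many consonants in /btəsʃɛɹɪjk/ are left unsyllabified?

4

Under (C)V, the unsyllabifiable consonants are /b/, /s/, /j/, /k/ (no codas are permitted; onsets are limited to one consonant).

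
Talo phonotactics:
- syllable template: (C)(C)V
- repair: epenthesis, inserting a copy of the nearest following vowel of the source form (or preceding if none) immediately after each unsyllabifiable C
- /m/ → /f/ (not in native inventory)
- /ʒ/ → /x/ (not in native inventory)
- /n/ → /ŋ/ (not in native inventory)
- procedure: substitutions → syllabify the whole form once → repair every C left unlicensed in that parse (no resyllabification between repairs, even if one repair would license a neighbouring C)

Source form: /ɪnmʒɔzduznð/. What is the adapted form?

ɪŋɔfxɔzduzuŋuðu

Substitution: /n/ → /ŋ/, /m/ → /f/, /ʒ/ → /x/, giving /ɪŋfxɔzduzŋð/.
Syllabifying with onset maximization leaves /ŋ/, /z/, /ŋ/, /ð/ stranded (no codas are permitted; onsets may contain at most 2 consonants).
Epenthesis after each stranded consonant: /ŋ/ → /ŋɔ/, /z/ → /zu/, /ŋ/ → /ŋu/, /ð/ → /ðu/.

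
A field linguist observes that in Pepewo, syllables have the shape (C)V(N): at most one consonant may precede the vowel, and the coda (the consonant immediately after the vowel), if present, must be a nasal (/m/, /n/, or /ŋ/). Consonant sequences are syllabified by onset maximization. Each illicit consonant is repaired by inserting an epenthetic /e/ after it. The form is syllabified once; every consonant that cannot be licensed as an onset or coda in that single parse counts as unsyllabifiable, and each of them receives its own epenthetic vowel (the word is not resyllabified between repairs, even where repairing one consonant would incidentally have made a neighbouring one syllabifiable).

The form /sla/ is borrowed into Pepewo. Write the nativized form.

sela

The consonants /s/ cannot be parsed into a legal (C)V(N) syllable (only a nasal (/m/, /n/, or /ŋ/) is licensed in coda position; onsets are limited to one consonant).
Inserting the epenthetic vowel yields /s/ → /se/.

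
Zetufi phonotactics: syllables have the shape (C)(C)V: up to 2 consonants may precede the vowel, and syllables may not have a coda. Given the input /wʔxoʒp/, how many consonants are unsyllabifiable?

The consonants /w/, /ʒ/, /p/ cannot be parsed into a legal (C)(C)V syllable (no codas are permitted; onsets may contain at most 2 consonants).

3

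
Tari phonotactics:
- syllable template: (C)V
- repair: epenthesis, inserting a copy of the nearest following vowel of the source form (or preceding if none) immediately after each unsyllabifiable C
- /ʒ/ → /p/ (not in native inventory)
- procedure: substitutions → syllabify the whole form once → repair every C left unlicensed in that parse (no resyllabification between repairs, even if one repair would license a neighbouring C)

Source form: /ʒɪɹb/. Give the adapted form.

pɪɹɪbɪ

Substitution: /ʒ/ → /p/, giving /pɪɹb/.
Under (C)V, the unsyllabifiable consonants are /ɹ/, /b/ (no codas are permitted; onsets are limited to one consonant).
Each unlicensed consonant becomes the onset of a new syllable: /ɹ/ → /ɹɪ/, /b/ → /bɪ/.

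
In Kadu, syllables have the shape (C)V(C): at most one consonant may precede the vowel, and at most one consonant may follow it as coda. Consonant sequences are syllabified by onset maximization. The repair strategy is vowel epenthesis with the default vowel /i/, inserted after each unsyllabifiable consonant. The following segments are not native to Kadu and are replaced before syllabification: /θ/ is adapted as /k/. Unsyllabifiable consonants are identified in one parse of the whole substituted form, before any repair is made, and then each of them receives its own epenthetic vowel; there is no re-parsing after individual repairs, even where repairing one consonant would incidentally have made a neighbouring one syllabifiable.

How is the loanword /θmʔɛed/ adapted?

Substitution: /θ/ → /k/, giving /kmʔɛed/.
Under (C)V(C), the unsyllabifiable consonants are /k/, /m/ (at most one coda consonant is licensed; onsets are limited to one consonant).
Each unlicensed consonant becomes the onset of a new syllable: /k/ → /ki/, /m/ → /mi/.

kimiʔɛed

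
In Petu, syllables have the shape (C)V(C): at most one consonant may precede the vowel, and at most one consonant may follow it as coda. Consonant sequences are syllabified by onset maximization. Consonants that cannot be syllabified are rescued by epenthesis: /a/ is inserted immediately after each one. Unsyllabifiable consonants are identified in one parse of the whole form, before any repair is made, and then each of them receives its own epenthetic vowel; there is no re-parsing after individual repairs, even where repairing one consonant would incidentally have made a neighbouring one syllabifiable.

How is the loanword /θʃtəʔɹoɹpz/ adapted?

θaʃatəʔɹoɹpaza

The consonants /θ/, /ʃ/, /p/, /z/ cannot be parsed into a legal (C)V(C) syllable (at most one coda consonant is licensed; onsets are limited to one consonant).
Each unlicensed consonant becomes the onset of a new syllable: /θ/ → /θa/, /ʃ/ → /ʃa/, /p/ → /pa/, /z/ → /za/.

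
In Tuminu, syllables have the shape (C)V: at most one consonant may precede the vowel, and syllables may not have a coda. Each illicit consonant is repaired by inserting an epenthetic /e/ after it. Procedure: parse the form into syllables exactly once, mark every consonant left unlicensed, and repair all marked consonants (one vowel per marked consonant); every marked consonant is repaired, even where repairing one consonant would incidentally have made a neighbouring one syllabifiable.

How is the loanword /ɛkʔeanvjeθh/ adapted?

ɛkeʔeanevejeθehe

Under (C)V, the unsyllabifiable consonants are /k/, /n/, /v/, /θ/, /h/ (no codas are permitted; onsets are limited to one consonant).
Inserting the epenthetic vowel yields /k/ → /ke/, /n/ → /ne/, /v/ → /ve/, /θ/ → /θe/, /h/ → /he/.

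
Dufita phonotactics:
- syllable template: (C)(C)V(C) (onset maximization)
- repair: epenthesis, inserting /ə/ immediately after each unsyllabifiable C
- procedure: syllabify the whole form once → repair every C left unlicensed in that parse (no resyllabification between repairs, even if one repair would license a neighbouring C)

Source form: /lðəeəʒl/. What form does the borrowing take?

lðəeəʒlə

Under (C)(C)V(C), the unsyllabifiable consonants are /l/ (at most one coda consonant is licensed; onsets may contain at most 2 consonants).
Inserting the epenthetic vowel yields /l/ → /lə/.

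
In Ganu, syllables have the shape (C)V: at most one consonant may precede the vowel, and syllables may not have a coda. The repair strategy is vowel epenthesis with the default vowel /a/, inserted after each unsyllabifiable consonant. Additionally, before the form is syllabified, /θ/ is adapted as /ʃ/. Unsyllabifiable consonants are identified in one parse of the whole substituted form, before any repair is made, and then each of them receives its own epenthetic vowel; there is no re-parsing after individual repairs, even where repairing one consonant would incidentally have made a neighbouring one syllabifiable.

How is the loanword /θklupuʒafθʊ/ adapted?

Substitution: /θ/ → /ʃ/, giving /ʃklupuʒafʃʊ/.
The consonants /ʃ/, /k/, /f/ cannot be parsed into a legal (C)V syllable (no codas are permitted; onsets are limited to one consonant).
Each unlicensed consonant becomes the onset of a new syllable: /ʃ/ → /ʃa/, /k/ → /ka/, /f/ → /fa/.

ʃakalupuʒafaʃʊ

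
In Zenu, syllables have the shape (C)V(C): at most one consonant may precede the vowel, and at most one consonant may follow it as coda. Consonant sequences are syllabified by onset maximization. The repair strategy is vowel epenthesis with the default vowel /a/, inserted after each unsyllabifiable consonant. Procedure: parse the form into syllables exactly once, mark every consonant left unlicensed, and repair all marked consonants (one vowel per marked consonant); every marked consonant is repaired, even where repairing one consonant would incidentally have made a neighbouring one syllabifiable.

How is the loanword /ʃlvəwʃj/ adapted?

ʃalavəwʃaja

Syllabifying with onset maximization leaves /ʃ/, /l/, /ʃ/, /j/ stranded (at most one coda consonant is licensed; onsets are limited to one consonant).
Each unlicensed consonant becomes the onset of a new syllable: /ʃ/ → /ʃa/, /l/ → /la/, /ʃ/ → /ʃa/, /j/ → /ja/.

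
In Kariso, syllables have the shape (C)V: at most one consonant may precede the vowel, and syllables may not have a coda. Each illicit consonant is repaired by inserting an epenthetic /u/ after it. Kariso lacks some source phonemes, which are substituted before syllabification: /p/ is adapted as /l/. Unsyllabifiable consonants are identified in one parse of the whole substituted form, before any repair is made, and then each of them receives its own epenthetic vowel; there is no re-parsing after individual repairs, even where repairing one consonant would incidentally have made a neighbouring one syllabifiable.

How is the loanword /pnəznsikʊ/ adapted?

Substitution: /p/ → /l/, giving /lnəznsikʊ/.
Syllabifying with onset maximization leaves /l/, /z/, /n/ stranded (no codas are permitted; onsets are limited to one consonant).
Epenthesis after each stranded consonant: /l/ → /lu/, /z/ → /zu/, /n/ → /nu/.

lunəzunusikʊ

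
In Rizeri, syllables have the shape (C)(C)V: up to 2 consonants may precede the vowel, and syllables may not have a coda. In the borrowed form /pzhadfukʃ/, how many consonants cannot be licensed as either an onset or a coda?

3

Syllabifying with onset maximization leaves /p/, /k/, /ʃ/ stranded (no codas are permitted; onsets may contain at most 2 consonants).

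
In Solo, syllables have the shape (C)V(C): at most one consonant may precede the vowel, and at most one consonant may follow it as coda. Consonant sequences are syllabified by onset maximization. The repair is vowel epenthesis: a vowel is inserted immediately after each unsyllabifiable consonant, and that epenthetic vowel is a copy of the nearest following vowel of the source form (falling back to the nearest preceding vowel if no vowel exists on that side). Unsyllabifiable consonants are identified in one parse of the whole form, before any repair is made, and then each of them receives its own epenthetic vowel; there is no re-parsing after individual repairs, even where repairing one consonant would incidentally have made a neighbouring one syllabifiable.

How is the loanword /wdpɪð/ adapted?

Syllabifying with onset maximization leaves /w/, /d/ stranded (at most one coda consonant is licensed; onsets are limited to one consonant).
Inserting the epenthetic vowel yields /w/ → /wɪ/, /d/ → /dɪ/.

wɪdɪpɪð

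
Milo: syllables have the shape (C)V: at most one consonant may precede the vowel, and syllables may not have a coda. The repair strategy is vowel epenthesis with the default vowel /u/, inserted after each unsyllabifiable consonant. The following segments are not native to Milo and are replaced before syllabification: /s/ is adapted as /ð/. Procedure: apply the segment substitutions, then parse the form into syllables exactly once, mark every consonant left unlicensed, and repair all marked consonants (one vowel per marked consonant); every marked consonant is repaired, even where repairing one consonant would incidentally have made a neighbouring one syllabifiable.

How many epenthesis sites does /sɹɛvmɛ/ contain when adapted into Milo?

After substitution the input is /ðɹɛvmɛ/.
The unsyllabifiable consonants are /ð/, /v/; each receives one epenthetic vowel.

2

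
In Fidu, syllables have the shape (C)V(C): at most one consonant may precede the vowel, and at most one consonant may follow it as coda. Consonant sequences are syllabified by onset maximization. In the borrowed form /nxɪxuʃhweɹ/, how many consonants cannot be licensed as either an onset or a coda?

2

Syllabifying with onset maximization leaves /n/, /h/ stranded (at most one coda consonant is licensed; onsets are limited to one consonant).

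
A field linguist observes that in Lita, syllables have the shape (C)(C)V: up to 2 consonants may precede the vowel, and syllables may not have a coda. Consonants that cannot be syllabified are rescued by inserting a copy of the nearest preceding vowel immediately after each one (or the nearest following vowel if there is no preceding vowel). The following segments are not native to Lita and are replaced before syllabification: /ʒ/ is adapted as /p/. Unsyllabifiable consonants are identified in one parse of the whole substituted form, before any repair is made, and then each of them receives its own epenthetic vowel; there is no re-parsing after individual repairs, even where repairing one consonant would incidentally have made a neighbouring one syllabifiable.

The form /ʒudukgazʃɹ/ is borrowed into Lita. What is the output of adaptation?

pudukgazaʃaɹa

Substitution: /ʒ/ → /p/, giving /pudukgazʃɹ/.
Syllabifying with onset maximization leaves /z/, /ʃ/, /ɹ/ stranded (no codas are permitted; onsets may contain at most 2 consonants).
Inserting the epenthetic vowel yields /z/ → /za/, /ʃ/ → /ʃa/, /ɹ/ → /ɹa/.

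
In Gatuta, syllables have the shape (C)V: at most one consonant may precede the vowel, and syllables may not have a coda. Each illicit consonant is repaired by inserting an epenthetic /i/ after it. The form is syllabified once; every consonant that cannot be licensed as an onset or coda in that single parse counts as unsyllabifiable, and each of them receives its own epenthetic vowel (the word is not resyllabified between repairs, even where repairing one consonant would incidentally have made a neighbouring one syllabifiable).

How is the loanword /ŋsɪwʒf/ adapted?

ŋisɪwiʒifi

The consonants /ŋ/, /w/, /ʒ/, /f/ cannot be parsed into a legal (C)V syllable (no codas are permitted; onsets are limited to one consonant).
Each unlicensed consonant becomes the onset of a new syllable: /ŋ/ → /ŋi/, /w/ → /wi/, /ʒ/ → /ʒi/, /f/ → /fi/.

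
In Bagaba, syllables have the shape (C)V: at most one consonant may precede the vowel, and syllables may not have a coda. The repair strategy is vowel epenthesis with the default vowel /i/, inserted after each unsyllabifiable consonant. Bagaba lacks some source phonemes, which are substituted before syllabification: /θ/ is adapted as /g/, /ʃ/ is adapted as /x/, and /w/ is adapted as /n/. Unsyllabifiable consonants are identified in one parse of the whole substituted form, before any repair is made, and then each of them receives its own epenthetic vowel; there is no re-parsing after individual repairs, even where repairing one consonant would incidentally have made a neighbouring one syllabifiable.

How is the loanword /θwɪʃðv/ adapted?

ginɪxiðivi

Substitution: /θ/ → /g/, /w/ → /n/, /ʃ/ → /x/, giving /gnɪxðv/.
The consonants /g/, /x/, /ð/, /v/ cannot be parsed into a legal (C)V syllable (no codas are permitted; onsets are limited to one consonant).
Each unlicensed consonant becomes the onset of a new syllable: /g/ → /gi/, /x/ → /xi/, /ð/ → /ði/, /v/ → /vi/.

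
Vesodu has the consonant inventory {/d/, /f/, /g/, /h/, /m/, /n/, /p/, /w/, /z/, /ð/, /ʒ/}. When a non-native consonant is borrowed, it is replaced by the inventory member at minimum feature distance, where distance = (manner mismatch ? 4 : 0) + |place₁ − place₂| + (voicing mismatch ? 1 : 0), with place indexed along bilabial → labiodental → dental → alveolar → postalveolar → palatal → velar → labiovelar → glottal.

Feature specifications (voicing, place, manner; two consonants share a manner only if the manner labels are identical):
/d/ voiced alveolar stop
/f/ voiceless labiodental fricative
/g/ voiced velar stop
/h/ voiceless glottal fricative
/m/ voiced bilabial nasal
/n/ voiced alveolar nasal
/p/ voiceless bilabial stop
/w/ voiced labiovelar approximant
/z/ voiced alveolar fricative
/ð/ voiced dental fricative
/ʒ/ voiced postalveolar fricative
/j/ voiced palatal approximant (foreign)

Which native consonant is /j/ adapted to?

w

/w/ is closest: same manner (approximant), place distance 2 (palatal→labiovelar), same voicing; total 2. Next closest is /g/ at distance 5.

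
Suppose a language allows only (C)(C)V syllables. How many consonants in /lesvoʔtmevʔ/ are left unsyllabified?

Syllabifying with onset maximization leaves /ʔ/, /v/, /ʔ/ stranded (no codas are permitted; onsets may contain at most 2 consonants).

3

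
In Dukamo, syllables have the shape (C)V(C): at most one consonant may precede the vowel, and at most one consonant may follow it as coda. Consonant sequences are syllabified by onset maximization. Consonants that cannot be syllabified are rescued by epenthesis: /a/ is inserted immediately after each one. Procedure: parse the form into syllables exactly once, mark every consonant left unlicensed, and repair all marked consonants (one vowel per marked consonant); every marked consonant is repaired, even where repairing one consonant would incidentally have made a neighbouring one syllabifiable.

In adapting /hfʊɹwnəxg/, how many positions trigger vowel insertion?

3

The unsyllabifiable consonants are /h/, /w/, /g/; each receives one epenthetic vowel.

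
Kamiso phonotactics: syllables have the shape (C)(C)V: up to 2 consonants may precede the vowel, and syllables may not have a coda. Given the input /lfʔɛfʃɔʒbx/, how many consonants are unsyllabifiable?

The consonants /l/, /ʒ/, /b/, /x/ cannot be parsed into a legal (C)(C)V syllable (no codas are permitted; onsets may contain at most 2 consonants).

4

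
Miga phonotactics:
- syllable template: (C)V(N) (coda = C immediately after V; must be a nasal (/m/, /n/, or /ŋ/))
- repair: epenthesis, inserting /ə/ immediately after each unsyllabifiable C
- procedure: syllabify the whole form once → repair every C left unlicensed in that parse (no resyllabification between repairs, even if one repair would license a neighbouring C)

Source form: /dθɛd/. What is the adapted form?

Under (C)V(N), the unsyllabifiable consonants are /d/, /d/ (only a nasal (/m/, /n/, or /ŋ/) is licensed in coda position; onsets are limited to one consonant).
Inserting the epenthetic vowel yields /d/ → /də/, /d/ → /də/.

dəθɛdə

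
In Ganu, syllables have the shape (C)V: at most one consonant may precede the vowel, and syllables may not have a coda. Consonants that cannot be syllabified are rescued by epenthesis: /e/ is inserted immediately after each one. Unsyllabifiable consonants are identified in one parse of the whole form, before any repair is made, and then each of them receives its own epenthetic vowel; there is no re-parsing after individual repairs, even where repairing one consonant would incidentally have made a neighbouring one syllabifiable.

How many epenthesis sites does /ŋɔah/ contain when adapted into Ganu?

1

The unsyllabifiable consonants are /h/; each receives one epenthetic vowel.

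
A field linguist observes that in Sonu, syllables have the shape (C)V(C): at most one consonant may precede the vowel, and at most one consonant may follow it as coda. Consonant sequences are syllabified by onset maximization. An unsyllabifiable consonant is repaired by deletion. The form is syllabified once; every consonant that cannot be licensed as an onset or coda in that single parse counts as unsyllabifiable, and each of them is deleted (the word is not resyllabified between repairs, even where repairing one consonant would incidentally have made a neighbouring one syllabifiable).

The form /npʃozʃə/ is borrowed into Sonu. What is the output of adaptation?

ʃozʃə

Syllabifying with onset maximization leaves /n/, /p/ stranded (at most one coda consonant is licensed; onsets are limited to one consonant).
Deleting the stranded consonants removes /n/, /p/.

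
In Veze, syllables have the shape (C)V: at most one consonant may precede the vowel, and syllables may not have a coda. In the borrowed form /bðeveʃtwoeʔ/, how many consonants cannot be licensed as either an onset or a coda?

Syllabifying with onset maximization leaves /b/, /ʃ/, /t/, /ʔ/ stranded (no codas are permitted; onsets are limited to one consonant).

4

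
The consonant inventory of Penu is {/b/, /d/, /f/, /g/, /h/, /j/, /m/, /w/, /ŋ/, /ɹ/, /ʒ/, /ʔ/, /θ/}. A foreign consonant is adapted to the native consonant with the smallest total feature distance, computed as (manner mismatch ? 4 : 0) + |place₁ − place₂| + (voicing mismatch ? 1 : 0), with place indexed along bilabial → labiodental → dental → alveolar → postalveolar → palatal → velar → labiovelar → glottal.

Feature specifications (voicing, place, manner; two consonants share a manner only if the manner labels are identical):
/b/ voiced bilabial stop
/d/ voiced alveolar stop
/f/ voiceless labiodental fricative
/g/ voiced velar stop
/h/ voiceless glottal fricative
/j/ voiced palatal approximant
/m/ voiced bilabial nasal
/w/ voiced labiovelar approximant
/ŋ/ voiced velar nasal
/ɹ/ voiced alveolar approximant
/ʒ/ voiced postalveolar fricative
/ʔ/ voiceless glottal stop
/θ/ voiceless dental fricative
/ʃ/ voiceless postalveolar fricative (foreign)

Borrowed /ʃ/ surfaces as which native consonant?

/ʒ/ is closest: same manner (fricative), place distance 0 (postalveolar→postalveolar), voicing differs (+1); total 1. Next closest is /θ/ at distance 2.

ʒ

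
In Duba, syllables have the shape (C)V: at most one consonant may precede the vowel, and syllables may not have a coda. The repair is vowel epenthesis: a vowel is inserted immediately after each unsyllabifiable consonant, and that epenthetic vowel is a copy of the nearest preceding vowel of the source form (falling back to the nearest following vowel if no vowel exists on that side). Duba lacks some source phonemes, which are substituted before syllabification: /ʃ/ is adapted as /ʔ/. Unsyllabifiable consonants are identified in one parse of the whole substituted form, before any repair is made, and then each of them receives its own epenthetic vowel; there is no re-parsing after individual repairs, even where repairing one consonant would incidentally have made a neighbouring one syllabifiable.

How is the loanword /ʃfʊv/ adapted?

Substitution: /ʃ/ → /ʔ/, giving /ʔfʊv/.
Under (C)V, the unsyllabifiable consonants are /ʔ/, /v/ (no codas are permitted; onsets are limited to one consonant).
Each unlicensed consonant becomes the onset of a new syllable: /ʔ/ → /ʔʊ/, /v/ → /vʊ/.

ʔʊfʊvʊ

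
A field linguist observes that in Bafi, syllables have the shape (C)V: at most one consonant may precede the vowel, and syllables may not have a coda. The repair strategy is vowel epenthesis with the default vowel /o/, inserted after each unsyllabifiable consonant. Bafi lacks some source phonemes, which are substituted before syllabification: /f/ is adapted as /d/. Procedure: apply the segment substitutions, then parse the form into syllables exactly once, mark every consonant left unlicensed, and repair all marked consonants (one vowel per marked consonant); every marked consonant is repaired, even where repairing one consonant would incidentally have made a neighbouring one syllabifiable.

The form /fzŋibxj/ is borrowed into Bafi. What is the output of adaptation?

dozoŋiboxojo

Substitution: /f/ → /d/, giving /dzŋibxj/.
The consonants /d/, /z/, /b/, /x/, /j/ cannot be parsed into a legal (C)V syllable (no codas are permitted; onsets are limited to one consonant).
Each unlicensed consonant becomes the onset of a new syllable: /d/ → /do/, /z/ → /zo/, /b/ → /bo/, /x/ → /xo/, /j/ → /jo/.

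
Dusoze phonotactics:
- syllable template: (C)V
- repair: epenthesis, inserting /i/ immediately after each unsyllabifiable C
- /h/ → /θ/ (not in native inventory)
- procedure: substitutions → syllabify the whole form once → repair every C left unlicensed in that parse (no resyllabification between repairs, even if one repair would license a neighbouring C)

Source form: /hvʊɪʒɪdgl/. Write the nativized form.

Substitution: /h/ → /θ/, giving /θvʊɪʒɪdgl/.
Syllabifying with onset maximization leaves /θ/, /d/, /g/, /l/ stranded (no codas are permitted; onsets are limited to one consonant).
Each unlicensed consonant becomes the onset of a new syllable: /θ/ → /θi/, /d/ → /di/, /g/ → /gi/, /l/ → /li/.

θivʊɪʒɪdigili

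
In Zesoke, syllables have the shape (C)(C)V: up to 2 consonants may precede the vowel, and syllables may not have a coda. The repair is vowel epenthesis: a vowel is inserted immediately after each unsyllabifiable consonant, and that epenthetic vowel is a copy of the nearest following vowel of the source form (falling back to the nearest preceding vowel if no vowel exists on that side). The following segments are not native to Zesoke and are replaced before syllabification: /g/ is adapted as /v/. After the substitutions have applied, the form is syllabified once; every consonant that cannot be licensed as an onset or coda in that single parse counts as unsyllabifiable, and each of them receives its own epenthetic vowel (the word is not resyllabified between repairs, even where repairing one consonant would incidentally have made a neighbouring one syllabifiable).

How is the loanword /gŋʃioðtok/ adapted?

viŋʃioðtoko

Substitution: /g/ → /v/, giving /vŋʃioðtok/.
Under (C)(C)V, the unsyllabifiable consonants are /v/, /k/ (no codas are permitted; onsets may contain at most 2 consonants).
Each unlicensed consonant becomes the onset of a new syllable: /v/ → /vi/, /k/ → /ko/.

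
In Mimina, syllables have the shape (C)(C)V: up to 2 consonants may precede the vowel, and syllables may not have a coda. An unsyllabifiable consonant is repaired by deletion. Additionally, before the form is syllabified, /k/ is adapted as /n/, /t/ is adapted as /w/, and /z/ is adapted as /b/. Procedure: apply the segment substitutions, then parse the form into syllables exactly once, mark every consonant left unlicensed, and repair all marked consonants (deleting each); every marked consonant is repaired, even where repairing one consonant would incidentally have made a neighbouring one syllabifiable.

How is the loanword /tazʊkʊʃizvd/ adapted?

wabʊnʊʃi

Substitution: /t/ → /w/, /z/ → /b/, /k/ → /n/, giving /wabʊnʊʃibvd/.
Under (C)(C)V, the unsyllabifiable consonants are /b/, /v/, /d/ (no codas are permitted; onsets may contain at most 2 consonants).
Each unlicensed consonant is deleted: /b/, /v/, /d/.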